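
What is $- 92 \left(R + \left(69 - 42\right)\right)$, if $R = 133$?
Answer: $-14720$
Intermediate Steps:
$- 92 \left(R + \left(69 - 42\right)\right) = - 92 \left(133 + \left(69 - 42\right)\right) = - 92 \left(133 + 27\right) = \left(-92\right) 160 = -14720$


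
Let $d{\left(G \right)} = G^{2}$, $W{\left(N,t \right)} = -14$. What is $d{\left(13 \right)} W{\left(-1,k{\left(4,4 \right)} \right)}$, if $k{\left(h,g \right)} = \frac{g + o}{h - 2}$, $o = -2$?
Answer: $-2366$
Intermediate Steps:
$k{\left(h,g \right)} = \frac{-2 + g}{-2 + h}$ ($k{\left(h,g \right)} = \frac{g - 2}{h - 2} = \frac{-2 + g}{-2 + h}$)
$d{\left(13 \right)} W{\left(-1,k{\left(4,4 \right)} \right)} = 13^{2} \left(-14\right) = 169 \left(-14\right) = -2366$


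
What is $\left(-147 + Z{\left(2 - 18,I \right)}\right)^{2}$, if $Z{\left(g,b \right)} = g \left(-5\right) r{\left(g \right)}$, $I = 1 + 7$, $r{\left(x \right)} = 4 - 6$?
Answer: $94249$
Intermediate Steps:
$r{\left(x \right)} = -2$ ($r{\left(x \right)} = 4 - 6 = -2$)
$I = 8$
$Z{\left(g,b \right)} = 10 g$ ($Z{\left(g,b \right)} = g \left(-5\right) \left(-2\right) = - 5 g \left(-2\right) = 10 g$)
$\left(-147 + Z{\left(2 - 18,I \right)}\right)^{2} = \left(-147 + 10 \left(2 - 18\right)\right)^{2} = \left(-147 + 10 \left(-16\right)\right)^{2} = \left(-147 - 160\right)^{2} = \left(-307\right)^{2} = 94249$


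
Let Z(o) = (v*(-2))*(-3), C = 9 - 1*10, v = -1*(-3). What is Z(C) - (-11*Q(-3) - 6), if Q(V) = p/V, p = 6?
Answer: 2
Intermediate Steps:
Q(V) = 6/V
v = 3
C = -1 (C = 9 - 10 = -1)
Z(o) = 18 (Z(o) = (3*(-2))*(-3) = -6*(-3) = 18)
Z(C) - (-11*Q(-3) - 6) = 18 - (-66/(-3) - 6) = 18 - (-66*(-1)/3 - 6) = 18 - (-11*(-2) - 6) = 18 - (22 - 6) = 18 - 1*16 = 18 - 16 = 2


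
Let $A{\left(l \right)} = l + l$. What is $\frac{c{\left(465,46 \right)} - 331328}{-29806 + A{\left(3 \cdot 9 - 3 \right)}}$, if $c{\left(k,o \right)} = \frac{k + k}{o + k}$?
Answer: $\frac{84653839}{7603169} \approx 11.134$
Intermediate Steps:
$c{\left(k,o \right)} = \frac{2 k}{k + o}$
$A{\left(l \right)} = 2 l$
$\frac{c{\left(465,46 \right)} - 331328}{-29806 + A{\left(3 \cdot 9 - 3 \right)}} = \frac{2 \cdot 465 \frac{1}{465 + 46} - 331328}{-29806 + 2 \left(3 \cdot 9 - 3\right)} = \frac{2 \cdot 465 \cdot \frac{1}{511} - 331328}{-29806 + 2 \left(27 - 3\right)} = \frac{2 \cdot 465 \cdot \frac{1}{511} - 331328}{-29806 + 2 \cdot 24} = \frac{\frac{930}{511} - 331328}{-29806 + 48} = - \frac{169307678}{511 \left(-29758\right)} = \left(- \frac{169307678}{511}\right) \left(- \frac{1}{29758}\right) = \frac{84653839}{7603169}$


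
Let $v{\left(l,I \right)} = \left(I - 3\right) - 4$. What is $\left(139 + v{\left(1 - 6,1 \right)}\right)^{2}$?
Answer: $17689$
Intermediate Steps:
$v{\left(l,I \right)} = -7 + I$ ($v{\left(l,I \right)} = \left(-3 + I\right) - 4 = -7 + I$)
$\left(139 + v{\left(1 - 6,1 \right)}\right)^{2} = \left(139 + \left(-7 + 1\right)\right)^{2} = \left(139 - 6\right)^{2} = 133^{2} = 17689$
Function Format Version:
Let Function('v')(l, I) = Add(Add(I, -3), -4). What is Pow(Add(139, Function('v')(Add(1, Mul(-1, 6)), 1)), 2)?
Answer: 17689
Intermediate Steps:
Function('v')(l, I) = Add(-7, I) (Function('v')(l, I) = Add(Add(-3, I), -4) = Add(-7, I))
Pow(Add(139, Function('v')(Add(1, Mul(-1, 6)), 1)), 2) = Pow(Add(139, Add(-7, 1)), 2) = Pow(Add(139, -6), 2) = Pow(133, 2) = 17689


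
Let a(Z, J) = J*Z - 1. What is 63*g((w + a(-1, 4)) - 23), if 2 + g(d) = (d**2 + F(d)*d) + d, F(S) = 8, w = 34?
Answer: 5544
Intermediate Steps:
a(Z, J) = -1 + J*Z
g(d) = -2 + d**2 + 9*d (g(d) = -2 + ((d**2 + 8*d) + d) = -2 + (d**2 + 9*d) = -2 + d**2 + 9*d)
63*g((w + a(-1, 4)) - 23) = 63*(-2 + ((34 + (-1 + 4*(-1))) - 23)**2 + 9*((34 + (-1 + 4*(-1))) - 23)) = 63*(-2 + ((34 + (-1 - 4)) - 23)**2 + 9*((34 + (-1 - 4)) - 23)) = 63*(-2 + ((34 - 5) - 23)**2 + 9*((34 - 5) - 23)) = 63*(-2 + (29 - 23)**2 + 9*(29 - 23)) = 63*(-2 + 6**2 + 9*6) = 63*(-2 + 36 + 54) = 63*88 = 5544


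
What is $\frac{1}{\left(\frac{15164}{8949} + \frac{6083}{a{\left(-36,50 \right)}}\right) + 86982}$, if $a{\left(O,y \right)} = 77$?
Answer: $\frac{8949}{779124053} \approx 1.1486 \cdot 10^{-5}$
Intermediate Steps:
$\frac{1}{\left(\frac{15164}{8949} + \frac{6083}{a{\left(-36,50 \right)}}\right) + 86982} = \frac{1}{\left(\frac{15164}{8949} + \frac{6083}{77}\right) + 86982} = \frac{1}{\left(15164 \cdot \frac{1}{8949} + 6083 \cdot \frac{1}{77}\right) + 86982} = \frac{1}{\left(\frac{15164}{8949} + 79\right) + 86982} = \frac{1}{\frac{722135}{8949} + 86982} = \frac{1}{\frac{779124053}{8949}} = \frac{8949}{779124053}$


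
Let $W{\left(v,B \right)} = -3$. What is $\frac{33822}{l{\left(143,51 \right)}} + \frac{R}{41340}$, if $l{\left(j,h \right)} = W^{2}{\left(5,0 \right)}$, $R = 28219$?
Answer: $\frac{155383939}{41340} \approx 3758.7$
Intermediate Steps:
$l{\left(j,h \right)} = 9$ ($l{\left(j,h \right)} = \left(-3\right)^{2} = 9$)
$\frac{33822}{l{\left(143,51 \right)}} + \frac{R}{41340} = \frac{33822}{9} + \frac{28219}{41340} = 33822 \cdot \frac{1}{9} + 28219 \cdot \frac{1}{41340} = 3758 + \frac{28219}{41340} = \frac{155383939}{41340}$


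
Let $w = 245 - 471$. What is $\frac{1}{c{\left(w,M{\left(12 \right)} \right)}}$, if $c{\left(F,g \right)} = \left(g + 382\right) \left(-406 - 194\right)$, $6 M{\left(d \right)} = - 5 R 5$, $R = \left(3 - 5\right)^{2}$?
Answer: $- \frac{1}{219200} \approx -4.562 \cdot 10^{-6}$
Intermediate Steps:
$R = 4$ ($R = \left(-2\right)^{2} = 4$)
$M{\left(d \right)} = - \frac{50}{3}$ ($M{\left(d \right)} = \frac{\left(-5\right) 4 \cdot 5}{6} = \frac{\left(-20\right) 5}{6} = \frac{1}{6} \left(-100\right) = - \frac{50}{3}$)
$w = -226$ ($w = 245 - 471 = -226$)
$c{\left(F,g \right)} = -229200 - 600 g$ ($c{\left(F,g \right)} = \left(382 + g\right) \left(-600\right) = -229200 - 600 g$)
$\frac{1}{c{\left(w,M{\left(12 \right)} \right)}} = \frac{1}{-229200 - -10000} = \frac{1}{-229200 + 10000} = \frac{1}{-219200} = - \frac{1}{219200}$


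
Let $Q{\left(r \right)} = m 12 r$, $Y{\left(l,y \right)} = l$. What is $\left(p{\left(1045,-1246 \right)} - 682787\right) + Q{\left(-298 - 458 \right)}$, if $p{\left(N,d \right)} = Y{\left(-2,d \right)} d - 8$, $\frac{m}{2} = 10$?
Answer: $-861743$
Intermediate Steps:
$m = 20$ ($m = 2 \cdot 10 = 20$)
$Q{\left(r \right)} = 240 r$ ($Q{\left(r \right)} = 20 \cdot 12 r = 240 r$)
$p{\left(N,d \right)} = -8 - 2 d$ ($p{\left(N,d \right)} = - 2 d - 8 = -8 - 2 d$)
$\left(p{\left(1045,-1246 \right)} - 682787\right) + Q{\left(-298 - 458 \right)} = \left(\left(-8 - -2492\right) - 682787\right) + 240 \left(-298 - 458\right) = \left(\left(-8 + 2492\right) - 682787\right) + 240 \left(-298 - 458\right) = \left(2484 - 682787\right) + 240 \left(-756\right) = -680303 - 181440 = -861743$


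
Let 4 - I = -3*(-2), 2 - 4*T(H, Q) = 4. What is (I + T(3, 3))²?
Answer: 25/4 ≈ 6.2500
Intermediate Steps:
T(H, Q) = -½ (T(H, Q) = ½ - ¼*4 = ½ - 1 = -½)
I = -2 (I = 4 - (-3)*(-2) = 4 - 1*6 = 4 - 6 = -2)
(I + T(3, 3))² = (-2 - ½)² = (-5/2)² = 25/4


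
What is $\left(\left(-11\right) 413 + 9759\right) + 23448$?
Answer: $28664$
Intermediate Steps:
$\left(\left(-11\right) 413 + 9759\right) + 23448 = \left(-4543 + 9759\right) + 23448 = 5216 + 23448 = 28664$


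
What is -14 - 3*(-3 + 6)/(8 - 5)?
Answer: -17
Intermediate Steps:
-14 - 3*(-3 + 6)/(8 - 5) = -14 - 9/3 = -14 - 3*1 = -14 - 3 = -17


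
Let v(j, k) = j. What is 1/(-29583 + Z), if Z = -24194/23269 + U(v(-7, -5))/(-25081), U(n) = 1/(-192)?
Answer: -112053079488/3314982757935323 ≈ -3.3802e-5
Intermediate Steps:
U(n) = -1/192
Z = -116507441819/112053079488 (Z = -24194/23269 - 1/192/(-25081) = -24194*1/23269 - 1/192*(-1/25081) = -24194/23269 + 1/4815552 = -116507441819/112053079488 ≈ -1.0398)
1/(-29583 + Z) = 1/(-29583 - 116507441819/112053079488) = 1/(-3314982757935323/112053079488) = -112053079488/3314982757935323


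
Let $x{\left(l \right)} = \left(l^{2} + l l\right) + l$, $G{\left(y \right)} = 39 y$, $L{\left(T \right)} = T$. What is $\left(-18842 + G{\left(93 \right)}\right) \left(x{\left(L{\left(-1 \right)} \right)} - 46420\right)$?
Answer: $706265085$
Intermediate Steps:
$x{\left(l \right)} = l + 2 l^{2}$ ($x{\left(l \right)} = \left(l^{2} + l^{2}\right) + l = 2 l^{2} + l = l + 2 l^{2}$)
$\left(-18842 + G{\left(93 \right)}\right) \left(x{\left(L{\left(-1 \right)} \right)} - 46420\right) = \left(-18842 + 39 \cdot 93\right) \left(- (1 + 2 \left(-1\right)) - 46420\right) = \left(-18842 + 3627\right) \left(- (1 - 2) - 46420\right) = - 15215 \left(\left(-1\right) \left(-1\right) - 46420\right) = - 15215 \left(1 - 46420\right) = \left(-15215\right) \left(-46419\right) = 706265085$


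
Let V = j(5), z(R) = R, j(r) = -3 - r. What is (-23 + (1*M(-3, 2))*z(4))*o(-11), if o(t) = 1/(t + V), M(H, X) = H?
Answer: 35/19 ≈ 1.8421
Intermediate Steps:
V = -8 (V = -3 - 1*5 = -3 - 5 = -8)
o(t) = 1/(-8 + t) (o(t) = 1/(t - 8) = 1/(-8 + t))
(-23 + (1*M(-3, 2))*z(4))*o(-11) = (-23 + (1*(-3))*4)/(-8 - 11) = (-23 - 3*4)/(-19) = (-23 - 12)*(-1/19) = -35*(-1/19) = 35/19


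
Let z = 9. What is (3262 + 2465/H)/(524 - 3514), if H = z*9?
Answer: -266687/242190 ≈ -1.1011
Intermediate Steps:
H = 81 (H = 9*9 = 81)
(3262 + 2465/H)/(524 - 3514) = (3262 + 2465/81)/(524 - 3514) = (3262 + 2465*(1/81))/(-2990) = (3262 + 2465/81)*(-1/2990) = (266687/81)*(-1/2990) = -266687/242190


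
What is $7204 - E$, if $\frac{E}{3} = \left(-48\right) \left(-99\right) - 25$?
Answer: $-6977$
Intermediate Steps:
$E = 14181$ ($E = 3 \left(\left(-48\right) \left(-99\right) - 25\right) = 3 \left(4752 - 25\right) = 3 \cdot 4727 = 14181$)
$7204 - E = 7204 - 14181 = -6977$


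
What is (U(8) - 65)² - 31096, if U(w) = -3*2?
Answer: -26055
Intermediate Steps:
U(w) = -6
(U(8) - 65)² - 31096 = (-6 - 65)² - 31096 = (-71)² - 31096 = 5041 - 31096 = -26055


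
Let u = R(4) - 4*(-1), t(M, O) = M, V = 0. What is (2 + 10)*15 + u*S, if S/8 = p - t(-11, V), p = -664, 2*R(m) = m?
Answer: -31164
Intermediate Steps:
R(m) = m/2
S = -5224 (S = 8*(-664 - 1*(-11)) = 8*(-664 + 11) = 8*(-653) = -5224)
u = 6 (u = (1/2)*4 - 4*(-1) = 2 + 4 = 6)
(2 + 10)*15 + u*S = (2 + 10)*15 + 6*(-5224) = 12*15 - 31344 = 180 - 31344 = -31164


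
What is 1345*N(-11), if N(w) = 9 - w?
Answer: 26900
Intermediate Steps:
1345*N(-11) = 1345*(9 - 1*(-11)) = 1345*(9 + 11) = 1345*20 = 26900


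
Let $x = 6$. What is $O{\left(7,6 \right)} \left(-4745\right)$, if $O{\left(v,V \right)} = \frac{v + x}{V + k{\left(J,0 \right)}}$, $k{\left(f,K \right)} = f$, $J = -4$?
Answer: $- \frac{61685}{2} \approx -30843.0$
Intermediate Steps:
$O{\left(v,V \right)} = \frac{6 + v}{-4 + V}$ ($O{\left(v,V \right)} = \frac{v + 6}{V - 4} = \frac{6 + v}{-4 + V}$)
$O{\left(7,6 \right)} \left(-4745\right) = \frac{6 + 7}{-4 + 6} \left(-4745\right) = \frac{1}{2} \cdot 13 \left(-4745\right) = \frac{13}{2} \left(-4745\right) = - \frac{61685}{2}$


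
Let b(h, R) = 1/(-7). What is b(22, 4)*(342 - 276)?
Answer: -66/7 ≈ -9.4286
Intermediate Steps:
b(h, R) = -⅐
b(22, 4)*(342 - 276) = -(342 - 276)/7 = -⅐*66 = -66/7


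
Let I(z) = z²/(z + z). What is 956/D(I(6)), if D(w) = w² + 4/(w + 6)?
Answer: 8604/85 ≈ 101.22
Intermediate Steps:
I(z) = z/2 (I(z) = z²/((2*z)) = (1/(2*z))*z² = z/2)
D(w) = w² + 4/(6 + w)
956/D(I(6)) = 956/(((4 + ((½)*6)³ + 6*((½)*6)²)/(6 + (½)*6))) = 956/(((4 + 3³ + 6*3²)/(6 + 3))) = 956/(((4 + 27 + 6*9)/9)) = 956/(((4 + 27 + 54)/9)) = 956/(((⅑)*85)) = 956/(85/9) = 956*(9/85) = 8604/85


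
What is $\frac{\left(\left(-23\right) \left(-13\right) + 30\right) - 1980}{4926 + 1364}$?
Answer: $- \frac{1651}{6290} \approx -0.26248$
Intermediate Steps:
$\frac{\left(\left(-23\right) \left(-13\right) + 30\right) - 1980}{4926 + 1364} = \frac{\left(299 + 30\right) - 1980}{6290} = \left(329 - 1980\right) \frac{1}{6290} = \left(-1651\right) \frac{1}{6290} = - \frac{1651}{6290}$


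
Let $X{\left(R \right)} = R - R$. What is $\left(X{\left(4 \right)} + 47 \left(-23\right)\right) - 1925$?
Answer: $-3006$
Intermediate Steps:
$X{\left(R \right)} = 0$
$\left(X{\left(4 \right)} + 47 \left(-23\right)\right) - 1925 = \left(0 + 47 \left(-23\right)\right) - 1925 = \left(0 - 1081\right) - 1925 = -1081 - 1925 = -3006$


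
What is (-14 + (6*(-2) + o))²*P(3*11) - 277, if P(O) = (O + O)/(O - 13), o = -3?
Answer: 24983/10 ≈ 2498.3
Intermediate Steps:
P(O) = 2*O/(-13 + O) (P(O) = (2*O)/(-13 + O) = 2*O/(-13 + O))
(-14 + (6*(-2) + o))²*P(3*11) - 277 = (-14 + (6*(-2) - 3))²*(2*(3*11)/(-13 + 3*11)) - 277 = (-14 + (-12 - 3))²*(2*33/(-13 + 33)) - 277 = (-14 - 15)²*(2*33/20) - 277 = (-29)²*(2*33*(1/20)) - 277 = 841*(33/10) - 277 = 27753/10 - 277 = 24983/10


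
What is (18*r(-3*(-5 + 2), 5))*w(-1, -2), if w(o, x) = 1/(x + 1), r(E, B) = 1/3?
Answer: -6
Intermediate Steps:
r(E, B) = ⅓
w(o, x) = 1/(1 + x)
(18*r(-3*(-5 + 2), 5))*w(-1, -2) = (18*(⅓))/(1 - 2) = 6/(-1) = 6*(-1) = -6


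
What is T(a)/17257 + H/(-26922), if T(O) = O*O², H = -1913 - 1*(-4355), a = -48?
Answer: -503249903/77432159 ≈ -6.4992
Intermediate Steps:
H = 2442 (H = -1913 + 4355 = 2442)
T(O) = O³
T(a)/17257 + H/(-26922) = (-48)³/17257 + 2442/(-26922) = -110592*1/17257 + 2442*(-1/26922) = -110592/17257 - 407/4487 = -503249903/77432159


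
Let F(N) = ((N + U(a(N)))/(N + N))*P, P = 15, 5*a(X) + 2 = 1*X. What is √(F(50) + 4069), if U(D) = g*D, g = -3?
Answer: √407218/10 ≈ 63.814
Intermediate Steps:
a(X) = -⅖ + X/5 (a(X) = -⅖ + (1*X)/5 = -⅖ + X/5)
U(D) = -3*D
F(N) = 15*(6/5 + 2*N/5)/(2*N) (F(N) = ((N - 3*(-⅖ + N/5))/(N + N))*15 = ((N + (6/5 - 3*N/5))/((2*N)))*15 = ((6/5 + 2*N/5)*(1/(2*N)))*15 = ((6/5 + 2*N/5)/(2*N))*15 = 15*(6/5 + 2*N/5)/(2*N))
√(F(50) + 4069) = √((3 + 9/50) + 4069) = √(159/50 + 4069) = √(203609/50) = √407218/10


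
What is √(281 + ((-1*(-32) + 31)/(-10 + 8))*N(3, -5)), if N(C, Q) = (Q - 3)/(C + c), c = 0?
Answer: √365 ≈ 19.105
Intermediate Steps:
N(C, Q) = (-3 + Q)/C (N(C, Q) = (Q - 3)/(C + 0) = (-3 + Q)/C)
√(281 + ((-1*(-32) + 31)/(-10 + 8))*N(3, -5)) = √(281 + ((-1*(-32) + 31)/(-10 + 8))*((-3 - 5)/3)) = √(281 + ((32 + 31)/(-2))*((⅓)*(-8))) = √(281 + (63*(-½))*(-8/3)) = √(281 - 63/2*(-8/3)) = √(281 + 84) = √365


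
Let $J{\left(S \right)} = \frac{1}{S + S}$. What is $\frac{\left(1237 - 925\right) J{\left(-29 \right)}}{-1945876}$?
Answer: $\frac{39}{14107601} \approx 2.7645 \cdot 10^{-6}$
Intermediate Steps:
$J{\left(S \right)} = \frac{1}{2 S}$
$\frac{\left(1237 - 925\right) J{\left(-29 \right)}}{-1945876} = \frac{\left(1237 - 925\right) \frac{1}{2 \left(-29\right)}}{-1945876} = 312 \cdot \frac{1}{2} \left(- \frac{1}{29}\right) \left(- \frac{1}{1945876}\right) = 312 \left(- \frac{1}{58}\right) \left(- \frac{1}{1945876}\right) = \left(- \frac{156}{29}\right) \left(- \frac{1}{1945876}\right) = \frac{39}{14107601}$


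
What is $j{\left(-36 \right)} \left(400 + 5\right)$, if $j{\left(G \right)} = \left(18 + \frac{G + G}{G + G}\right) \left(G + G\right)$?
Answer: $-554040$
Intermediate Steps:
$j{\left(G \right)} = 38 G$ ($j{\left(G \right)} = \left(18 + \frac{2 G}{2 G}\right) 2 G = \left(18 + 2 G \frac{1}{2 G}\right) 2 G = \left(18 + 1\right) 2 G = 19 \cdot 2 G = 38 G$)
$j{\left(-36 \right)} \left(400 + 5\right) = 38 \left(-36\right) \left(400 + 5\right) = \left(-1368\right) 405 = -554040$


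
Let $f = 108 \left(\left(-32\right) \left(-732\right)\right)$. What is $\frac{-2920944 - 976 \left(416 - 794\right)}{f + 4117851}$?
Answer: $- \frac{850672}{2215881} \approx -0.3839$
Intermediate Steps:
$f = 2529792$ ($f = 108 \cdot 23424 = 2529792$)
$\frac{-2920944 - 976 \left(416 - 794\right)}{f + 4117851} = \frac{-2920944 - 976 \left(416 - 794\right)}{2529792 + 4117851} = \frac{-2920944 - -368928}{6647643} = \left(-2920944 + 368928\right) \frac{1}{6647643} = \left(-2552016\right) \frac{1}{6647643} = - \frac{850672}{2215881}$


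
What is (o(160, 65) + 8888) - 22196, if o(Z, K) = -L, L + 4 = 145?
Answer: -13449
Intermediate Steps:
L = 141 (L = -4 + 145 = 141)
o(Z, K) = -141 (o(Z, K) = -1*141 = -141)
(o(160, 65) + 8888) - 22196 = (-141 + 8888) - 22196 = 8747 - 22196 = -13449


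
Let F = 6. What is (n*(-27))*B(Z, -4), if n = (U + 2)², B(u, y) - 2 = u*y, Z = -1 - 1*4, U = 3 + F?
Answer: -71874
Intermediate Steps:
U = 9 (U = 3 + 6 = 9)
Z = -5 (Z = -1 - 4 = -5)
B(u, y) = 2 + u*y
n = 121 (n = (9 + 2)² = 11² = 121)
(n*(-27))*B(Z, -4) = (121*(-27))*(2 - 5*(-4)) = -3267*(2 + 20) = -3267*22 = -71874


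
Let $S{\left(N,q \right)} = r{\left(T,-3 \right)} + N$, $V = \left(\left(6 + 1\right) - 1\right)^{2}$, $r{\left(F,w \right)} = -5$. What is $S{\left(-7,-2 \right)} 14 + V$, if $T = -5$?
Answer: $-132$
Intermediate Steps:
$V = 36$ ($V = \left(7 - 1\right)^{2} = 6^{2} = 36$)
$S{\left(N,q \right)} = -5 + N$
$S{\left(-7,-2 \right)} 14 + V = \left(-5 - 7\right) 14 + 36 = \left(-12\right) 14 + 36 = -168 + 36 = -132$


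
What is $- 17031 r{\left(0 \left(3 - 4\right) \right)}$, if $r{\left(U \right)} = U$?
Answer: $0$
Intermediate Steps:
$- 17031 r{\left(0 \left(3 - 4\right) \right)} = - 17031 \cdot 0 \left(3 - 4\right) = - 17031 \cdot 0 \left(-1\right) = \left(-17031\right) 0 = 0$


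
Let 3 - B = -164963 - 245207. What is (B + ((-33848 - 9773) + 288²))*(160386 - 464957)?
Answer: -136903446216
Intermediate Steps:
B = 410173 (B = 3 - (-164963 - 245207) = 3 - 1*(-410170) = 3 + 410170 = 410173)
(B + ((-33848 - 9773) + 288²))*(160386 - 464957) = (410173 + ((-33848 - 9773) + 288²))*(160386 - 464957) = (410173 + (-43621 + 82944))*(-304571) = (410173 + 39323)*(-304571) = 449496*(-304571) = -136903446216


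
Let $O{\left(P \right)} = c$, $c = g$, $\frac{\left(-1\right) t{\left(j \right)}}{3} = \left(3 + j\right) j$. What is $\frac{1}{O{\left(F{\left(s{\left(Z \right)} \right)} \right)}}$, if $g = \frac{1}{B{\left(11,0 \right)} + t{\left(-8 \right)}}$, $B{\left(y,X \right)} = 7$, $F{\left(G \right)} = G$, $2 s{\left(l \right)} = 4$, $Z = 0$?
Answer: $-113$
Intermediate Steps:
$s{\left(l \right)} = 2$ ($s{\left(l \right)} = \frac{1}{2} \cdot 4 = 2$)
$t{\left(j \right)} = - 3 j \left(3 + j\right)$ ($t{\left(j \right)} = - 3 \left(3 + j\right) j = - 3 j \left(3 + j\right)$)
$g = - \frac{1}{113}$ ($g = \frac{1}{7 - - 24 \left(3 - 8\right)} = \frac{1}{7 - \left(-24\right) \left(-5\right)} = \frac{1}{7 - 120} = \frac{1}{-113} = - \frac{1}{113} \approx -0.0088496$)
$c = - \frac{1}{113} \approx -0.0088496$
$O{\left(P \right)} = - \frac{1}{113}$
$\frac{1}{O{\left(F{\left(s{\left(Z \right)} \right)} \right)}} = \frac{1}{- \frac{1}{113}} = -113$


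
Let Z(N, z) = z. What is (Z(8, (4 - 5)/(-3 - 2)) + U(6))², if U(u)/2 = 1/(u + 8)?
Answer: 144/1225 ≈ 0.11755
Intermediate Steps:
U(u) = 2/(8 + u) (U(u) = 2/(u + 8) = 2/(8 + u))
(Z(8, (4 - 5)/(-3 - 2)) + U(6))² = ((4 - 5)/(-3 - 2) + 2/(8 + 6))² = (-1/(-5) + 2/14)² = (-1*(-⅕) + 2*(1/14))² = (⅕ + ⅐)² = (12/35)² = 144/1225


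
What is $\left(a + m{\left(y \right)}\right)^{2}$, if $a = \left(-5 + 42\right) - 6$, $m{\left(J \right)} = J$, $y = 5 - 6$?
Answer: $900$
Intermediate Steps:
$y = -1$ ($y = 5 - 6 = -1$)
$a = 31$ ($a = 37 - 6 = 31$)
$\left(a + m{\left(y \right)}\right)^{2} = \left(31 - 1\right)^{2} = 30^{2} = 900$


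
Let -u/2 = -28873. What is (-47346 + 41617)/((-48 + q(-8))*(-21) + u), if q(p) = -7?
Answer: -5729/58901 ≈ -0.097265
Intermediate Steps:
u = 57746 (u = -2*(-28873) = 57746)
(-47346 + 41617)/((-48 + q(-8))*(-21) + u) = (-47346 + 41617)/((-48 - 7)*(-21) + 57746) = -5729/(-55*(-21) + 57746) = -5729/(1155 + 57746) = -5729/58901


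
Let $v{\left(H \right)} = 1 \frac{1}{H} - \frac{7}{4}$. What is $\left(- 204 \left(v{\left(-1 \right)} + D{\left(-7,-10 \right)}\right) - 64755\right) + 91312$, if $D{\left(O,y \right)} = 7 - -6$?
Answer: $24466$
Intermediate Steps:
$D{\left(O,y \right)} = 13$ ($D{\left(O,y \right)} = 7 + 6 = 13$)
$v{\left(H \right)} = - \frac{7}{4} + \frac{1}{H}$ ($v{\left(H \right)} = \frac{1}{H} - \frac{7}{4} = - \frac{7}{4} + \frac{1}{H}$)
$\left(- 204 \left(v{\left(-1 \right)} + D{\left(-7,-10 \right)}\right) - 64755\right) + 91312 = \left(- 204 \left(\left(- \frac{7}{4} + \frac{1}{-1}\right) + 13\right) - 64755\right) + 91312 = \left(- 204 \left(\left(- \frac{7}{4} - 1\right) + 13\right) - 64755\right) + 91312 = \left(- 204 \left(- \frac{11}{4} + 13\right) - 64755\right) + 91312 = \left(\left(-204\right) \frac{41}{4} - 64755\right) + 91312 = \left(-2091 - 64755\right) + 91312 = -66846 + 91312 = 24466$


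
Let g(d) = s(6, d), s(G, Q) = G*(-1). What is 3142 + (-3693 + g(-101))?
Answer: -557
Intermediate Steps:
s(G, Q) = -G
g(d) = -6 (g(d) = -1*6 = -6)
3142 + (-3693 + g(-101)) = 3142 + (-3693 - 6) = 3142 - 3699 = -557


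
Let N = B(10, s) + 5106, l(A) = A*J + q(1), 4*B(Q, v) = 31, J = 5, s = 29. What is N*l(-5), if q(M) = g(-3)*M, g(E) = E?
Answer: -143185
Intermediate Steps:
B(Q, v) = 31/4 (B(Q, v) = (1/4)*31 = 31/4)
q(M) = -3*M
l(A) = -3 + 5*A (l(A) = A*5 - 3*1 = 5*A - 3 = -3 + 5*A)
N = 20455/4 (N = 31/4 + 5106 = 20455/4 ≈ 5113.8)
N*l(-5) = 20455*(-3 + 5*(-5))/4 = 20455*(-3 - 25)/4 = (20455/4)*(-28) = -143185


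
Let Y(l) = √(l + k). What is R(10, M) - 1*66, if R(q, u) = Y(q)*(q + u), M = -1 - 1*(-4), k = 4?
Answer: -66 + 13*√14 ≈ -17.358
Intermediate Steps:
M = 3 (M = -1 + 4 = 3)
Y(l) = √(4 + l) (Y(l) = √(l + 4) = √(4 + l))
R(q, u) = √(4 + q)*(q + u)
R(10, M) - 1*66 = √(4 + 10)*(10 + 3) - 1*66 = √14*13 - 66 = 13*√14 - 66 = -66 + 13*√14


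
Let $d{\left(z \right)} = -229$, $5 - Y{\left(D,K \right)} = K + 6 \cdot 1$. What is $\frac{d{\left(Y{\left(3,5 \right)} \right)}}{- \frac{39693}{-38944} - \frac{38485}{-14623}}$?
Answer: $- \frac{130410487648}{2079190579} \approx -62.722$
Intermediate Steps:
$Y{\left(D,K \right)} = -1 - K$ ($Y{\left(D,K \right)} = 5 - \left(K + 6 \cdot 1\right) = 5 - \left(K + 6\right) = 5 - \left(6 + K\right) = -1 - K$)
$\frac{d{\left(Y{\left(3,5 \right)} \right)}}{- \frac{39693}{-38944} - \frac{38485}{-14623}} = - \frac{229}{- \frac{39693}{-38944} - \frac{38485}{-14623}} = - \frac{229}{\left(-39693\right) \left(- \frac{1}{38944}\right) - - \frac{38485}{14623}} = - \frac{229}{\frac{39693}{38944} + \frac{38485}{14623}} = - \frac{229}{\frac{2079190579}{569478112}} = \left(-229\right) \frac{569478112}{2079190579} = - \frac{130410487648}{2079190579}$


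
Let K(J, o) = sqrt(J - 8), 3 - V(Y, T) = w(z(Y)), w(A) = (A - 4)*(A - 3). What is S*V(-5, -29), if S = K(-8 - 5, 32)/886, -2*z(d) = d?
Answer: 9*I*sqrt(21)/3544 ≈ 0.011637*I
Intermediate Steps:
z(d) = -d/2
w(A) = (-4 + A)*(-3 + A)
V(Y, T) = -9 - 7*Y/2 - Y**2/4 (V(Y, T) = 3 - (12 + (-Y/2)**2 - (-7)*Y/2) = 3 - (12 + Y**2/4 + 7*Y/2) = 3 + (-12 - 7*Y/2 - Y**2/4) = -9 - 7*Y/2 - Y**2/4)
K(J, o) = sqrt(-8 + J)
S = I*sqrt(21)/886 (S = sqrt(-8 + (-8 - 5))/886 = sqrt(-8 - 13)*(1/886) = sqrt(-21)*(1/886) = (I*sqrt(21))*(1/886) = I*sqrt(21)/886 ≈ 0.0051722*I)
S*V(-5, -29) = (I*sqrt(21)/886)*(-9 - 7/2*(-5) - 1/4*(-5)**2) = (I*sqrt(21)/886)*(-9 + 35/2 - 1/4*25) = (I*sqrt(21)/886)*(-9 + 35/2 - 25/4) = (I*sqrt(21)/886)*(9/4) = 9*I*sqrt(21)/3544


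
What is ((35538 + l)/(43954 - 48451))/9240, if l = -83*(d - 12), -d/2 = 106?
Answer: -5413/4155228 ≈ -0.0013027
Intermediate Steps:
d = -212 (d = -2*106 = -212)
l = 18592 (l = -83*(-212 - 12) = -83*(-224) = 18592)
((35538 + l)/(43954 - 48451))/9240 = ((35538 + 18592)/(43954 - 48451))/9240 = (54130/(-4497))*(1/9240) = (54130*(-1/4497))*(1/9240) = -54130/4497*1/9240 = -5413/4155228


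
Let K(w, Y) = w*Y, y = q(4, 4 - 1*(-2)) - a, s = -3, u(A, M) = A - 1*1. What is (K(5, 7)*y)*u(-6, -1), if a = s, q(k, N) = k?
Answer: -1715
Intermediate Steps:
u(A, M) = -1 + A (u(A, M) = A - 1 = -1 + A)
a = -3
y = 7 (y = 4 - 1*(-3) = 4 + 3 = 7)
K(w, Y) = Y*w
(K(5, 7)*y)*u(-6, -1) = ((7*5)*7)*(-1 - 6) = (35*7)*(-7) = 245*(-7) = -1715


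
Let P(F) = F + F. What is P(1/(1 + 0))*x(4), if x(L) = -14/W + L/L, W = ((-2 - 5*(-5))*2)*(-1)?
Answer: 60/23 ≈ 2.6087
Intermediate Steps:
W = -46 (W = ((-2 + 25)*2)*(-1) = (23*2)*(-1) = 46*(-1) = -46)
P(F) = 2*F
x(L) = 30/23 (x(L) = -14/(-46) + L/L = -14*(-1/46) + 1 = 7/23 + 1 = 30/23)
P(1/(1 + 0))*x(4) = (2/(1 + 0))*(30/23) = (2/1)*(30/23) = (2*1)*(30/23) = 2*(30/23) = 60/23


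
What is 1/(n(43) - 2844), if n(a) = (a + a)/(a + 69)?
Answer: -56/159221 ≈ -0.00035171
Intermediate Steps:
n(a) = 2*a/(69 + a) (n(a) = (2*a)/(69 + a) = 2*a/(69 + a))
1/(n(43) - 2844) = 1/(2*43/(69 + 43) - 2844) = 1/(2*43/112 - 2844) = 1/(2*43*(1/112) - 2844) = 1/(43/56 - 2844) = 1/(-159221/56) = -56/159221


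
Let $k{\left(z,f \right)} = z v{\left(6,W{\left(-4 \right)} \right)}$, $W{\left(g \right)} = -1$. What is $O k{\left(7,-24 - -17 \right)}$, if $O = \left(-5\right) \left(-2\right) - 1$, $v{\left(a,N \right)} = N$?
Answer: $-63$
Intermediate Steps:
$k{\left(z,f \right)} = - z$ ($k{\left(z,f \right)} = z \left(-1\right) = - z$)
$O = 9$ ($O = 10 - 1 = 9$)
$O k{\left(7,-24 - -17 \right)} = 9 \left(\left(-1\right) 7\right) = 9 \left(-7\right) = -63$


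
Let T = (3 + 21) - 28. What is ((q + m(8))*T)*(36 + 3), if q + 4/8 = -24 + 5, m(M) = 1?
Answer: 2886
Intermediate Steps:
q = -39/2 (q = -1/2 + (-24 + 5) = -1/2 - 19 = -39/2 ≈ -19.500)
T = -4 (T = 24 - 28 = -4)
((q + m(8))*T)*(36 + 3) = ((-39/2 + 1)*(-4))*(36 + 3) = -37/2*(-4)*39 = 74*39 = 2886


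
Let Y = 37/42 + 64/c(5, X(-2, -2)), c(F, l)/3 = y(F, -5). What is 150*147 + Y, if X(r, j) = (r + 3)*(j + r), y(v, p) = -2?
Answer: 308563/14 ≈ 22040.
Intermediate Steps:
X(r, j) = (3 + r)*(j + r)
c(F, l) = -6 (c(F, l) = 3*(-2) = -6)
Y = -137/14 (Y = 37/42 + 64/(-6) = 37*(1/42) + 64*(-1/6) = 37/42 - 32/3 = -137/14 ≈ -9.7857)
150*147 + Y = 150*147 - 137/14 = 22050 - 137/14 = 308563/14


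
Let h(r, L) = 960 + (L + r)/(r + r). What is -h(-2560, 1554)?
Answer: -2458103/2560 ≈ -960.20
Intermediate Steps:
h(r, L) = 960 + (L + r)/(2*r) (h(r, L) = 960 + (L + r)/((2*r)) = 960 + (L + r)*(1/(2*r)) = 960 + (L + r)/(2*r))
-h(-2560, 1554) = -(1554 + 1921*(-2560))/(2*(-2560)) = -(-1)*(1554 - 4917760)/(2*2560) = -(-1)*(-4916206)/(2*2560) = -1*2458103/2560 = -2458103/2560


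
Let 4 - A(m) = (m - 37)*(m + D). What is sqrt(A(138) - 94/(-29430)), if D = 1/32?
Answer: I*sqrt(21460116083370)/39240 ≈ 118.06*I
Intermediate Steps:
D = 1/32 ≈ 0.031250
A(m) = 4 - (-37 + m)*(1/32 + m) (A(m) = 4 - (m - 37)*(m + 1/32) = 4 - (-37 + m)*(1/32 + m))
sqrt(A(138) - 94/(-29430)) = sqrt((165/32 - 1*138**2 + (1183/32)*138) - 94/(-29430)) = sqrt((165/32 - 1*19044 + 81627/16) - 94*(-1/29430)) = sqrt((165/32 - 19044 + 81627/16) + 47/14715) = sqrt(-445989/32 + 47/14715) = sqrt(-6562726631/470880) = I*sqrt(21460116083370)/39240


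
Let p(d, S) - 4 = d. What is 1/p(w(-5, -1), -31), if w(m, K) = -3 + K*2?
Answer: -1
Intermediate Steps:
w(m, K) = -3 + 2*K
p(d, S) = 4 + d
1/p(w(-5, -1), -31) = 1/(4 + (-3 + 2*(-1))) = 1/(4 + (-3 - 2)) = 1/(4 - 5) = 1/(-1) = -1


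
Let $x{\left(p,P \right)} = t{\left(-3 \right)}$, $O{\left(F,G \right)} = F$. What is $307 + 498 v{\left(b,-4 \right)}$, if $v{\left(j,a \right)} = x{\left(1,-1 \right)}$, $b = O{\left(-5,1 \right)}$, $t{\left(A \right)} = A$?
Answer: $-1187$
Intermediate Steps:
$b = -5$
$x{\left(p,P \right)} = -3$
$v{\left(j,a \right)} = -3$
$307 + 498 v{\left(b,-4 \right)} = 307 + 498 \left(-3\right) = 307 - 1494 = -1187$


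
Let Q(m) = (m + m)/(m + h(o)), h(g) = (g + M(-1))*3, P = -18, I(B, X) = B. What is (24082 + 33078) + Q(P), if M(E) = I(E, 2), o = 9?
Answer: 57154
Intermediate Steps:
M(E) = E
h(g) = -3 + 3*g (h(g) = (g - 1)*3 = (-1 + g)*3 = -3 + 3*g)
Q(m) = 2*m/(24 + m) (Q(m) = (m + m)/(m + (-3 + 3*9)) = (2*m)/(m + (-3 + 27)) = (2*m)/(m + 24) = (2*m)/(24 + m) = 2*m/(24 + m))
(24082 + 33078) + Q(P) = (24082 + 33078) + 2*(-18)/(24 - 18) = 57160 + 2*(-18)/6 = 57160 + 2*(-18)*(1/6) = 57160 - 6 = 57154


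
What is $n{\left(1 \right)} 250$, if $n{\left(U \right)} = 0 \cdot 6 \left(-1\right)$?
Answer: $0$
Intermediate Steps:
$n{\left(U \right)} = 0$ ($n{\left(U \right)} = 0 \left(-1\right) = 0$)
$n{\left(1 \right)} 250 = 0 \cdot 250 = 0$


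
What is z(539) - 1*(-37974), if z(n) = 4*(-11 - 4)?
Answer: 37914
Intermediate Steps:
z(n) = -60 (z(n) = 4*(-15) = -60)
z(539) - 1*(-37974) = -60 - 1*(-37974) = -60 + 37974 = 37914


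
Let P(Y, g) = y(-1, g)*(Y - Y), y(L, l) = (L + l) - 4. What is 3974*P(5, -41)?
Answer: 0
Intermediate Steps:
y(L, l) = -4 + L + l
P(Y, g) = 0 (P(Y, g) = (-4 - 1 + g)*(Y - Y) = (-5 + g)*0 = 0)
3974*P(5, -41) = 3974*0 = 0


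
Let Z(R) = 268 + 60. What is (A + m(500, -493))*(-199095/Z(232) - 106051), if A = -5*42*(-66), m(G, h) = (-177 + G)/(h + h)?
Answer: -28122130940603/19024 ≈ -1.4782e+9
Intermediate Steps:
Z(R) = 328
m(G, h) = (-177 + G)/(2*h) (m(G, h) = (-177 + G)/((2*h)) = (-177 + G)*(1/(2*h)) = (-177 + G)/(2*h))
A = 13860 (A = -210*(-66) = 13860)
(A + m(500, -493))*(-199095/Z(232) - 106051) = (13860 + (½)*(-177 + 500)/(-493))*(-199095/328 - 106051) = (13860 + (½)*(-1/493)*323)*(-199095*1/328 - 106051) = (13860 - 19/58)*(-199095/328 - 106051) = (803861/58)*(-34983823/328) = -28122130940603/19024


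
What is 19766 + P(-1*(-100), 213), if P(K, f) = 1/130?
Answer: 2569581/130 ≈ 19766.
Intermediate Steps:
P(K, f) = 1/130
19766 + P(-1*(-100), 213) = 19766 + 1/130 = 2569581/130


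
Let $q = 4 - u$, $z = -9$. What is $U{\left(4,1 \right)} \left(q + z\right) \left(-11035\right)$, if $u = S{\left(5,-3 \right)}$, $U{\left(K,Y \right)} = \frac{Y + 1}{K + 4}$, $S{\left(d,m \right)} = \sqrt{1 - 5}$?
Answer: $\frac{55175}{4} + \frac{11035 i}{2} \approx 13794.0 + 5517.5 i$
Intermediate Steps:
$S{\left(d,m \right)} = 2 i$ ($S{\left(d,m \right)} = \sqrt{-4} = 2 i$)
$U{\left(K,Y \right)} = \frac{1 + Y}{4 + K}$
$u = 2 i \approx 2.0 i$
$q = 4 - 2 i \approx 4.0 - 2.0 i$
$U{\left(4,1 \right)} \left(q + z\right) \left(-11035\right) = \frac{1 + 1}{4 + 4} \left(\left(4 - 2 i\right) - 9\right) \left(-11035\right) = \frac{1}{8} \cdot 2 \left(-5 - 2 i\right) \left(-11035\right) = \frac{-5 - 2 i}{4} \left(-11035\right) = \left(- \frac{5}{4} - \frac{i}{2}\right) \left(-11035\right) = \frac{55175}{4} + \frac{11035 i}{2}$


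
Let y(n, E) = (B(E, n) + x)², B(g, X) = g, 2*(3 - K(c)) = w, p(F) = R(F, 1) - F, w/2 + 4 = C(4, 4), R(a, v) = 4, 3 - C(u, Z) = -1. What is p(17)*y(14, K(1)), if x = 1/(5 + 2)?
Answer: -6292/49 ≈ -128.41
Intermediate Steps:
C(u, Z) = 4 (C(u, Z) = 3 - 1*(-1) = 3 + 1 = 4)
w = 0 (w = -8 + 2*4 = -8 + 8 = 0)
p(F) = 4 - F
K(c) = 3 (K(c) = 3 - ½*0 = 3 + 0 = 3)
x = ⅐ (x = 1/7 = ⅐ ≈ 0.14286)
y(n, E) = (⅐ + E)² (y(n, E) = (E + ⅐)² = (⅐ + E)²)
p(17)*y(14, K(1)) = (4 - 1*17)*((1 + 7*3)²/49) = (4 - 17)*((1 + 21)²/49) = -13*22²/49 = -13*484/49 = -6292/49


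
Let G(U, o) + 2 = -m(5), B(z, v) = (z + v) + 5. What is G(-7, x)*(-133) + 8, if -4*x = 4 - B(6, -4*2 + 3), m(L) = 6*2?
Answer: 1870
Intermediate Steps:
B(z, v) = 5 + v + z (B(z, v) = (v + z) + 5 = 5 + v + z)
m(L) = 12
x = ½ (x = -(4 - (5 + (-4*2 + 3) + 6))/4 = -(4 - (5 + (-8 + 3) + 6))/4 = -(4 - (5 - 5 + 6))/4 = -(4 - 1*6)/4 = -(4 - 6)/4 = -¼*(-2) = ½ ≈ 0.50000)
G(U, o) = -14 (G(U, o) = -2 - 1*12 = -2 - 12 = -14)
G(-7, x)*(-133) + 8 = -14*(-133) + 8 = 1862 + 8 = 1870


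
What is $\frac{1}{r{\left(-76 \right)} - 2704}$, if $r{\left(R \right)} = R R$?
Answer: $\frac{1}{3072} \approx 0.00032552$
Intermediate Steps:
$r{\left(R \right)} = R^{2}$
$\frac{1}{r{\left(-76 \right)} - 2704} = \frac{1}{\left(-76\right)^{2} - 2704} = \frac{1}{5776 - 2704} = \frac{1}{3072}$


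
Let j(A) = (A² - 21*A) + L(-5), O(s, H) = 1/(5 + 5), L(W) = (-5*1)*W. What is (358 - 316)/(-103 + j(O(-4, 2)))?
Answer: -4200/8009 ≈ -0.52441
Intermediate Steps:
L(W) = -5*W
O(s, H) = ⅒ (O(s, H) = 1/10 = ⅒)
j(A) = 25 + A² - 21*A (j(A) = (A² - 21*A) - 5*(-5) = (A² - 21*A) + 25 = 25 + A² - 21*A)
(358 - 316)/(-103 + j(O(-4, 2))) = (358 - 316)/(-103 + (25 + (⅒)² - 21*⅒)) = 42/(-103 + (25 + 1/100 - 21/10)) = 42/(-103 + 2291/100) = 42/(-8009/100) = 42*(-100/8009) = -4200/8009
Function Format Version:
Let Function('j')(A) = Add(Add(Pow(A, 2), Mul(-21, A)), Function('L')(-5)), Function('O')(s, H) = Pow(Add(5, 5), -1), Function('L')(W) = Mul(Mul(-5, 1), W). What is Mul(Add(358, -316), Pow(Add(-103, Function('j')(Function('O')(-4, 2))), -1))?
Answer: Rational(-4200, 8009) ≈ -0.52441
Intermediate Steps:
Function('L')(W) = Mul(-5, W)
Function('O')(s, H) = Rational(1, 10) (Function('O')(s, H) = Pow(10, -1) = Rational(1, 10))
Function('j')(A) = Add(25, Pow(A, 2), Mul(-21, A)) (Function('j')(A) = Add(Add(Pow(A, 2), Mul(-21, A)), Mul(-5, -5)) = Add(Add(Pow(A, 2), Mul(-21, A)), 25) = Add(25, Pow(A, 2), Mul(-21, A)))
Mul(Add(358, -316), Pow(Add(-103, Function('j')(Function('O')(-4, 2))), -1)) = Mul(Add(358, -316), Pow(Add(-103, Add(25, Pow(Rational(1, 10), 2), Mul(-21, Rational(1, 10)))), -1)) = Mul(42, Pow(Add(-103, Add(25, Rational(1, 100), Rational(-21, 10))), -1)) = Mul(42, Pow(Add(-103, Rational(2291, 100)), -1)) = Mul(42, Pow(Rational(-8009, 100), -1)) = Mul(42, Rational(-100, 8009)) = Rational(-4200, 8009)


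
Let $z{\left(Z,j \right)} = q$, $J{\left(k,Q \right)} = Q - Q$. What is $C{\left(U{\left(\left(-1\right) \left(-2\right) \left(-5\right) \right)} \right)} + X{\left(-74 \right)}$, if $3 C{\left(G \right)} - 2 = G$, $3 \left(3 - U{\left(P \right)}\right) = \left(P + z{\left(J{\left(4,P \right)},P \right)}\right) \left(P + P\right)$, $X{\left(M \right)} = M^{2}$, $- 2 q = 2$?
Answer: $\frac{49079}{9} \approx 5453.2$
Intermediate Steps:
$q = -1$ ($q = \left(- \frac{1}{2}\right) 2 = -1$)
$J{\left(k,Q \right)} = 0$
$z{\left(Z,j \right)} = -1$
$U{\left(P \right)} = 3 - \frac{2 P \left(-1 + P\right)}{3}$ ($U{\left(P \right)} = 3 - \frac{\left(P - 1\right) \left(P + P\right)}{3} = 3 - \frac{\left(-1 + P\right) 2 P}{3} = 3 - \frac{2 P \left(-1 + P\right)}{3}$)
$C{\left(G \right)} = \frac{2}{3} + \frac{G}{3}$
$C{\left(U{\left(\left(-1\right) \left(-2\right) \left(-5\right) \right)} \right)} + X{\left(-74 \right)} = \left(\frac{2}{3} + \frac{3 - \frac{2 \left(\left(-1\right) \left(-2\right) \left(-5\right)\right)^{2}}{3} + \frac{2 \left(-1\right) \left(-2\right) \left(-5\right)}{3}}{3}\right) + \left(-74\right)^{2} = \left(\frac{2}{3} + \frac{3 - \frac{2 \left(2 \left(-5\right)\right)^{2}}{3} + \frac{2 \cdot 2 \left(-5\right)}{3}}{3}\right) + 5476 = \left(\frac{2}{3} + \frac{3 - \frac{2 \left(-10\right)^{2}}{3} + \frac{2}{3} \left(-10\right)}{3}\right) + 5476 = \left(\frac{2}{3} + \frac{3 - \frac{200}{3} - \frac{20}{3}}{3}\right) + 5476 = \left(\frac{2}{3} + \frac{1}{3} \left(- \frac{211}{3}\right)\right) + 5476 = \left(\frac{2}{3} - \frac{211}{9}\right) + 5476 = - \frac{205}{9} + 5476 = \frac{49079}{9}$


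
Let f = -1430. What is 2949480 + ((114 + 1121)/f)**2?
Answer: 1427548681/484 ≈ 2.9495e+6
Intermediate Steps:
2949480 + ((114 + 1121)/f)**2 = 2949480 + ((114 + 1121)/(-1430))**2 = 2949480 + (1235*(-1/1430))**2 = 2949480 + (-19/22)**2 = 2949480 + 361/484 = 1427548681/484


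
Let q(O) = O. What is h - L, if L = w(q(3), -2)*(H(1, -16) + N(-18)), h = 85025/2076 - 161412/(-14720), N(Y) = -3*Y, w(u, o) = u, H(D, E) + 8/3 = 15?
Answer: -280907873/1909920 ≈ -147.08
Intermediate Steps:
H(D, E) = 37/3 (H(D, E) = -8/3 + 15 = 37/3)
h = 99166207/1909920 (h = 85025*(1/2076) - 161412*(-1/14720) = 85025/2076 + 40353/3680 = 99166207/1909920 ≈ 51.922)
L = 199 (L = 3*(37/3 - 3*(-18)) = 3*(37/3 + 54) = 3*(199/3) = 199)
h - L = 99166207/1909920 - 1*199 = 99166207/1909920 - 199 = -280907873/1909920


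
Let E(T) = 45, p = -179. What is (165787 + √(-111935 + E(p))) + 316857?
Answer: 482644 + I*√111890 ≈ 4.8264e+5 + 334.5*I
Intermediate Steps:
(165787 + √(-111935 + E(p))) + 316857 = (165787 + √(-111935 + 45)) + 316857 = (165787 + √(-111890)) + 316857 = (165787 + I*√111890) + 316857 = 482644 + I*√111890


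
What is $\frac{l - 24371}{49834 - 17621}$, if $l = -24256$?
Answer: $- \frac{48627}{32213} \approx -1.5095$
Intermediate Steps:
$\frac{l - 24371}{49834 - 17621} = \frac{-24256 - 24371}{49834 - 17621} = - \frac{48627}{32213}$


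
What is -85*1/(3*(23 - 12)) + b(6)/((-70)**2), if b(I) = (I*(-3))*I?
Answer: -105016/40425 ≈ -2.5978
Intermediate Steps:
b(I) = -3*I**2 (b(I) = (-3*I)*I = -3*I**2)
-85*1/(3*(23 - 12)) + b(6)/((-70)**2) = -85*1/(3*(23 - 12)) + (-3*6**2)/((-70)**2) = -85/(3*11) - 3*36/4900 = -85/33 - 108*1/4900 = -85*1/33 - 27/1225 = -85/33 - 27/1225 = -105016/40425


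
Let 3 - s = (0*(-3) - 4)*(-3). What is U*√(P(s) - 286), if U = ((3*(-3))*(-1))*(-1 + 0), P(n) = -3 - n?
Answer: -18*I*√70 ≈ -150.6*I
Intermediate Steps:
s = -9 (s = 3 - (0*(-3) - 4)*(-3) = 3 - (0 - 4)*(-3) = 3 - (-4)*(-3) = 3 - 1*12 = 3 - 12 = -9)
U = -9 (U = -9*(-1)*(-1) = 9*(-1) = -9)
U*√(P(s) - 286) = -9*√((-3 - 1*(-9)) - 286) = -9*√((-3 + 9) - 286) = -9*√(6 - 286) = -18*I*√70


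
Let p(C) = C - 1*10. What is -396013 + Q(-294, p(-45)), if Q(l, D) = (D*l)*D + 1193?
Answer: -1284170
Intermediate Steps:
p(C) = -10 + C (p(C) = C - 10 = -10 + C)
Q(l, D) = 1193 + l*D² (Q(l, D) = l*D² + 1193 = 1193 + l*D²)
-396013 + Q(-294, p(-45)) = -396013 + (1193 - 294*(-10 - 45)²) = -396013 + (1193 - 294*(-55)²) = -396013 + (1193 - 294*3025) = -396013 + (1193 - 889350) = -396013 - 888157 = -1284170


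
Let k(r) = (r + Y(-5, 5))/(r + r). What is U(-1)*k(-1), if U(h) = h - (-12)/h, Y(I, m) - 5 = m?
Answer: 117/2 ≈ 58.500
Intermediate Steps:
Y(I, m) = 5 + m
U(h) = h + 12/h
k(r) = (10 + r)/(2*r) (k(r) = (r + (5 + 5))/(r + r) = (r + 10)/((2*r)) = (10 + r)*(1/(2*r)) = (10 + r)/(2*r))
U(-1)*k(-1) = (-1 + 12/(-1))*((½)*(10 - 1)/(-1)) = (-1 + 12*(-1))*((½)*(-1)*9) = (-1 - 12)*(-9/2) = -13*(-9/2) = 117/2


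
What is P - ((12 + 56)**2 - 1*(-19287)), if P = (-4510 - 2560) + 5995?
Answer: -24986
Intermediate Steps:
P = -1075 (P = -7070 + 5995 = -1075)
P - ((12 + 56)**2 - 1*(-19287)) = -1075 - ((12 + 56)**2 - 1*(-19287)) = -1075 - (68**2 + 19287) = -1075 - (4624 + 19287) = -1075 - 1*23911 = -1075 - 23911 = -24986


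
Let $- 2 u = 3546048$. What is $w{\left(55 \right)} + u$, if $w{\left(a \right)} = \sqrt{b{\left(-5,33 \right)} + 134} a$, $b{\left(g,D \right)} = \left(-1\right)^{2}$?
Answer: $-1773024 + 165 \sqrt{15} \approx -1.7724 \cdot 10^{6}$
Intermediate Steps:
$b{\left(g,D \right)} = 1$
$u = -1773024$ ($u = \left(- \frac{1}{2}\right) 3546048 = -1773024$)
$w{\left(a \right)} = 3 a \sqrt{15}$ ($w{\left(a \right)} = \sqrt{1 + 134} a = \sqrt{135} a = 3 \sqrt{15} a = 3 a \sqrt{15}$)
$w{\left(55 \right)} + u = 3 \cdot 55 \sqrt{15} - 1773024 = 165 \sqrt{15} - 1773024 = -1773024 + 165 \sqrt{15}$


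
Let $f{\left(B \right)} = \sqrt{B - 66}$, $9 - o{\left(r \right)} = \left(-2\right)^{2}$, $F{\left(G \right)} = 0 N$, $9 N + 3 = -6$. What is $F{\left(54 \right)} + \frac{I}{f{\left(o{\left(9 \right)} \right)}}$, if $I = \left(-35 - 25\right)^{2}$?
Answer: $- \frac{3600 i \sqrt{61}}{61} \approx - 460.93 i$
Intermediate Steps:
$N = -1$ ($N = - \frac{1}{3} + \frac{1}{9} \left(-6\right) = - \frac{1}{3} - \frac{2}{3} = -1$)
$F{\left(G \right)} = 0$ ($F{\left(G \right)} = 0 \left(-1\right) = 0$)
$o{\left(r \right)} = 5$ ($o{\left(r \right)} = 9 - \left(-2\right)^{2} = 9 - 4 = 5$)
$f{\left(B \right)} = \sqrt{-66 + B}$
$I = 3600$ ($I = \left(-60\right)^{2} = 3600$)
$F{\left(54 \right)} + \frac{I}{f{\left(o{\left(9 \right)} \right)}} = 0 + \frac{3600}{\sqrt{-66 + 5}} = 0 + \frac{3600}{\sqrt{-61}} = 0 + \frac{3600}{i \sqrt{61}} = 0 + 3600 \left(- \frac{i \sqrt{61}}{61}\right) = 0 - \frac{3600 i \sqrt{61}}{61} = - \frac{3600 i \sqrt{61}}{61}$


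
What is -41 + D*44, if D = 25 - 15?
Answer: 399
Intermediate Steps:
D = 10
-41 + D*44 = -41 + 10*44 = -41 + 440 = 399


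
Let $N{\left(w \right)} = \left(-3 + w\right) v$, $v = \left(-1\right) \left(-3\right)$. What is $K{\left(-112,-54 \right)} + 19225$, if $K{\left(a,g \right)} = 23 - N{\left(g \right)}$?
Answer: $19419$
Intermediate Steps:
$v = 3$
$N{\left(w \right)} = -9 + 3 w$ ($N{\left(w \right)} = \left(-3 + w\right) 3 = -9 + 3 w$)
$K{\left(a,g \right)} = 32 - 3 g$ ($K{\left(a,g \right)} = 23 - \left(-9 + 3 g\right) = 32 - 3 g$)
$K{\left(-112,-54 \right)} + 19225 = \left(32 - -162\right) + 19225 = \left(32 + 162\right) + 19225 = 194 + 19225 = 19419$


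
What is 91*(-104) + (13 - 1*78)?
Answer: -9529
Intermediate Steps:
91*(-104) + (13 - 1*78) = -9464 + (13 - 78) = -9464 - 65 = -9529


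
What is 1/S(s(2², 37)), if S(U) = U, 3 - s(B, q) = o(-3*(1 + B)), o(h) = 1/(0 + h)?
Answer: 15/46 ≈ 0.32609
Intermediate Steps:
o(h) = 1/h
s(B, q) = 3 - 1/(-3 - 3*B) (s(B, q) = 3 - 1/((-3*(1 + B))) = 3 - 1/(-3 - 3*B))
1/S(s(2², 37)) = 1/((10 + 9*2²)/(3*(1 + 2²))) = 1/((10 + 9*4)/(3*(1 + 4))) = 1/((⅓)*(10 + 36)/5) = 1/((⅓)*(⅕)*46) = 1/(46/15) = 15/46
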